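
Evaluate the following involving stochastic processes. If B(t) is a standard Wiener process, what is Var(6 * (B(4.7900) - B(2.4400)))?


Var(alpha*(B(t)-B(s))) = alpha^2 * (t-s)
= 6^2 * (4.7900 - 2.4400)
= 36 * 2.3500
= 84.6000

84.6000


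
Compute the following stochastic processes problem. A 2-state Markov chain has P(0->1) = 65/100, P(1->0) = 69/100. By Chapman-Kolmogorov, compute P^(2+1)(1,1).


P^3 = P^2 * P^1
Computing via matrix multiplication of the transition matrix.
Entry (1,1) of P^3 = 0.4648

0.4648


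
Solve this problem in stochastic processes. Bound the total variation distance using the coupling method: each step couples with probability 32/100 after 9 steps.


TV distance bound <= (1-delta)^n
= (1 - 0.3200)^9
= 0.6800^9
= 0.0311

0.0311


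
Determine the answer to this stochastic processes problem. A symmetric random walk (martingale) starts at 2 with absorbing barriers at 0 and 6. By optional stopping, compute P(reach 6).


By optional stopping theorem: E(M at tau) = M(0) = 2
P(hit 6)*6 + P(hit 0)*0 = 2
P(hit 6) = (2 - 0)/(6 - 0) = 1/3 = 0.3333

0.3333


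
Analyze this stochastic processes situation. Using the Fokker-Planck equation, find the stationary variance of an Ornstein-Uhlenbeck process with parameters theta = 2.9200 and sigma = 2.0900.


Stationary variance = sigma^2 / (2*theta)
= 2.0900^2 / (2*2.9200)
= 4.3681 / 5.8400
= 0.7480

0.7480


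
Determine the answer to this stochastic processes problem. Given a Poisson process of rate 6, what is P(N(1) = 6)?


P(N(t)=k) = (lambda*t)^k * exp(-lambda*t) / k!
lambda*t = 6
= 6^6 * exp(-6) / 6!
= 46656 * 0.0025 / 720
= 0.1606

0.1606


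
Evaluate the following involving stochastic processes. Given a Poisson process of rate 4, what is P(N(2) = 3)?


P(N(t)=k) = (lambda*t)^k * exp(-lambda*t) / k!
lambda*t = 8
= 8^3 * exp(-8) / 3!
= 512 * 3.3546e-04 / 6
= 0.0286

0.0286


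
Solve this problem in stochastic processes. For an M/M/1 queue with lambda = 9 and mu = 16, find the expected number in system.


rho = 9/16 = 0.5625
L = rho/(1-rho)
= 0.5625/0.4375
= 1.2857

1.2857


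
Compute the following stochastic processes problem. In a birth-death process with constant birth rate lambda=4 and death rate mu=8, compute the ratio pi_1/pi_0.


For birth-death process, pi_n/pi_0 = (lambda/mu)^n
= (4/8)^1
= 0.5000

0.5000


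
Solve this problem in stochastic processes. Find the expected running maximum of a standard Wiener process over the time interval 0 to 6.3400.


E(max B(s)) = sqrt(2t/pi)
= sqrt(2*6.3400/pi)
= sqrt(4.0362)
= 2.0090

2.0090


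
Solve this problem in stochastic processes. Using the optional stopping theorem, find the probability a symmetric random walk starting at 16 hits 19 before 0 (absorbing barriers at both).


By optional stopping theorem: E(M at tau) = M(0) = 16
P(hit 19)*19 + P(hit 0)*0 = 16
P(hit 19) = (16 - 0)/(19 - 0) = 16/19 = 0.8421

0.8421


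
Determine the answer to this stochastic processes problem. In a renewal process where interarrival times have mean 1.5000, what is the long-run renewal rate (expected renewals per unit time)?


Long-run renewal rate = 1/E(X)
= 1/1.5000
= 0.6667

0.6667


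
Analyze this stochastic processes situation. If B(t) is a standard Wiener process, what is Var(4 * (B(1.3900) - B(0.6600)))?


Var(alpha*(B(t)-B(s))) = alpha^2 * (t-s)
= 4^2 * (1.3900 - 0.6600)
= 16 * 0.7300
= 11.6800

11.6800


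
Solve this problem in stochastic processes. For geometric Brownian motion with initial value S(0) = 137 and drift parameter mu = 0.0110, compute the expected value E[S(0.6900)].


E[S(t)] = S(0) * exp(mu * t)
= 137 * exp(0.0110 * 0.6900)
= 137 * 1.0076
= 138.0438

138.0438


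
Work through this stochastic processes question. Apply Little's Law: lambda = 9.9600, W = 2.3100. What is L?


Little's Law: L = lambda * W
= 9.9600 * 2.3100
= 23.0076

23.0076


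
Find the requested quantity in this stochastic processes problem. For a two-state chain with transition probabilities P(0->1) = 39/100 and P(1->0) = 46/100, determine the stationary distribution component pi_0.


Stationary distribution: pi_0 = p10/(p01+p10), pi_1 = p01/(p01+p10)
p01 = 0.3900, p10 = 0.4600
pi_0 = 0.5412

0.5412


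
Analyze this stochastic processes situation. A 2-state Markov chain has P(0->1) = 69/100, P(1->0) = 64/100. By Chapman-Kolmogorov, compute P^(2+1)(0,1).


P^3 = P^2 * P^1
Computing via matrix multiplication of the transition matrix.
Entry (0,1) of P^3 = 0.5374

0.5374


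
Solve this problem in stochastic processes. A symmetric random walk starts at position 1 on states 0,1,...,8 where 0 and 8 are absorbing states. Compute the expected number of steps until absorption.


For symmetric RW on 0,...,N with absorbing barriers, E(i) = i*(N-i)
E(1) = 1 * 7 = 7

7


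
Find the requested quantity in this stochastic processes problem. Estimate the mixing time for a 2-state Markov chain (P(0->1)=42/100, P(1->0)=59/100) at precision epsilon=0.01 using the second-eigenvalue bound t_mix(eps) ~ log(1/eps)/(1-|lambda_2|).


lambda_2 = |1 - p01 - p10| = |1 - 0.4200 - 0.5900| = 0.0100
t_mix ~ log(1/eps)/(1 - |lambda_2|)
= log(100)/(1 - 0.0100) = 4.6052/0.9900
= 4.6517

4.6517


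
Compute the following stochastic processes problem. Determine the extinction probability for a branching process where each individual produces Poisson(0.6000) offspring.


Since mu = 0.6000 <= 1, extinction probability = 1.

1.0000


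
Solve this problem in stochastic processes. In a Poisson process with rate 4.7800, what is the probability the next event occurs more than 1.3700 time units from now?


P(X > t) = exp(-lambda * t)
= exp(-4.7800 * 1.3700)
= exp(-6.5486) = 0.0014

0.0014


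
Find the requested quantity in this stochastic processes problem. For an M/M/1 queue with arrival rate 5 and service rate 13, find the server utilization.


rho = lambda/mu
= 5/13
= 0.3846

0.3846


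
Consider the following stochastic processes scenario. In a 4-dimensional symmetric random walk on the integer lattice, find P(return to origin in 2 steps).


P(return in 2 steps) = P(reverse first step) = 1/(2d)
= 1/8
= 0.1250

0.1250


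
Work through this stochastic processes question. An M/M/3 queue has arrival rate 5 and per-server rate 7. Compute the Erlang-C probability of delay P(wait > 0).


a = lambda/mu = 0.7143
rho = a/c = 0.2381
Erlang-C formula applied:
C(c,a) = 0.0389

0.0389


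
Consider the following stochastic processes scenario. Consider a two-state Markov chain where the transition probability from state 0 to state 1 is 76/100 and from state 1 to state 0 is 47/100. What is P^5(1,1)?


Computing P^5 by matrix multiplication.
P = [[0.2400, 0.7600], [0.4700, 0.5300]]
After raising P to the power 5:
P^5(1,1) = 0.6176

0.6176


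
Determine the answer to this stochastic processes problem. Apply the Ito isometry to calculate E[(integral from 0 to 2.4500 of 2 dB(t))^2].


By Ito isometry: E[(int f dB)^2] = int f^2 dt
= 2^2 * 2.4500
= 4 * 2.4500 = 9.8000

9.8000


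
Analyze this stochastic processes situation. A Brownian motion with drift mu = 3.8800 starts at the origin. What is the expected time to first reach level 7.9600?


Expected first passage time = a/mu
= 7.9600/3.8800
= 2.0515

2.0515


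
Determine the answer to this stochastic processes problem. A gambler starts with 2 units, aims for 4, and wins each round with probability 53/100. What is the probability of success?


Gambler's ruin formula:
r = q/p = 0.4700/0.5300 = 0.8868
P(win) = (1 - r^i)/(1 - r^N)
= (1 - 0.8868^2)/(1 - 0.8868^4)
= 0.5598

0.5598


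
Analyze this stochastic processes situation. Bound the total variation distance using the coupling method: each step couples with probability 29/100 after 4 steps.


TV distance bound <= (1-delta)^n
= (1 - 0.2900)^4
= 0.7100^4
= 0.2541

0.2541


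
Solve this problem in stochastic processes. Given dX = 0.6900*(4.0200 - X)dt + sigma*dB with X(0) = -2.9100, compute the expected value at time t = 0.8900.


E[X(t)] = mu + (X(0) - mu)*exp(-theta*t)
= 4.0200 + (-2.9100 - 4.0200)*exp(-0.6900*0.8900)
= 4.0200 + -6.9300 * 0.5411
= 0.2700

0.2700


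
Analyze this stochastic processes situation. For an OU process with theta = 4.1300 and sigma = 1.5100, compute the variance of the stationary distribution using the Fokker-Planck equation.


Stationary variance = sigma^2 / (2*theta)
= 1.5100^2 / (2*4.1300)
= 2.2801 / 8.2600
= 0.2760

0.2760


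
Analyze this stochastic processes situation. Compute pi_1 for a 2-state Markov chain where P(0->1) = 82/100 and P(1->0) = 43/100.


Stationary distribution: pi_0 = p10/(p01+p10), pi_1 = p01/(p01+p10)
p01 = 0.8200, p10 = 0.4300
pi_1 = 0.6560

0.6560


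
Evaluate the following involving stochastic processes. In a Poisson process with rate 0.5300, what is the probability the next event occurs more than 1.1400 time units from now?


P(X > t) = exp(-lambda * t)
= exp(-0.5300 * 1.1400)
= exp(-0.6042) = 0.5465

0.5465


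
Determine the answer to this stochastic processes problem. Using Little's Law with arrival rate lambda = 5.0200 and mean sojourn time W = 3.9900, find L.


Little's Law: L = lambda * W
= 5.0200 * 3.9900
= 20.0298

20.0298


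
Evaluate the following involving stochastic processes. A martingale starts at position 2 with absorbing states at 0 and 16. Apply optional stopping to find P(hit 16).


By optional stopping theorem: E(M at tau) = M(0) = 2
P(hit 16)*16 + P(hit 0)*0 = 2
P(hit 16) = (2 - 0)/(16 - 0) = 1/8 = 0.1250

0.1250


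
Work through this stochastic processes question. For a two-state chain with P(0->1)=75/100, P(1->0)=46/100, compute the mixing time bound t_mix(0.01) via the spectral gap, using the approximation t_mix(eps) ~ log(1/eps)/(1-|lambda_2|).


lambda_2 = |1 - p01 - p10| = |1 - 0.7500 - 0.4600| = 0.2100
t_mix ~ log(1/eps)/(1 - |lambda_2|)
= log(100)/(1 - 0.2100) = 4.6052/0.7900
= 5.8293

5.8293


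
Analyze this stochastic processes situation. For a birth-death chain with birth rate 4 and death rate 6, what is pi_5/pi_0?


For birth-death process, pi_n/pi_0 = (lambda/mu)^n
= (4/6)^5
= 0.1317

0.1317


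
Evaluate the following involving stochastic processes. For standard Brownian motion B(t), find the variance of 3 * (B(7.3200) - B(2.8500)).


Var(alpha*(B(t)-B(s))) = alpha^2 * (t-s)
= 3^2 * (7.3200 - 2.8500)
= 9 * 4.4700
= 40.2300

40.2300


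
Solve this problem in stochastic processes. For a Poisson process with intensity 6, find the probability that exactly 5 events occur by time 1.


P(N(t)=k) = (lambda*t)^k * exp(-lambda*t) / k!
lambda*t = 6
= 6^5 * exp(-6) / 5!
= 7776 * 0.0025 / 120
= 0.1606

0.1606


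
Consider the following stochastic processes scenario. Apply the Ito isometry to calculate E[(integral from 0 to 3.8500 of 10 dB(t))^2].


By Ito isometry: E[(int f dB)^2] = int f^2 dt
= 10^2 * 3.8500
= 100 * 3.8500 = 385.0000

385.0000


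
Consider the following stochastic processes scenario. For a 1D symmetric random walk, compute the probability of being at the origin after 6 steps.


P(S(6) = 0) = C(6,3) / 4^3
= 20 / 64
= 0.3125

0.3125


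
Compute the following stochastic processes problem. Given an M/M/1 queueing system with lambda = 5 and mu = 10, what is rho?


rho = lambda/mu
= 5/10
= 0.5000

0.5000


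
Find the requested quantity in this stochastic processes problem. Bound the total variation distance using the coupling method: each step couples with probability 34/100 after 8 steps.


TV distance bound <= (1-delta)^n
= (1 - 0.3400)^8
= 0.6600^8
= 0.0360

0.0360


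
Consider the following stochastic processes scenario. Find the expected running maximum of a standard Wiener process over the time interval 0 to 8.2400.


E(max B(s)) = sqrt(2t/pi)
= sqrt(2*8.2400/pi)
= sqrt(5.2457)
= 2.2904

2.2904


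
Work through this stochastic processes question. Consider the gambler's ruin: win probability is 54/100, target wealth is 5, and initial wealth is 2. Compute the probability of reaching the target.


Gambler's ruin formula:
r = q/p = 0.4600/0.5400 = 0.8519
P(win) = (1 - r^i)/(1 - r^N)
= (1 - 0.8519^2)/(1 - 0.8519^5)
= 0.4975

0.4975


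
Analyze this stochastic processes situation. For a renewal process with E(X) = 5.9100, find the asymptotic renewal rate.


Long-run renewal rate = 1/E(X)
= 1/5.9100
= 0.1692

0.1692


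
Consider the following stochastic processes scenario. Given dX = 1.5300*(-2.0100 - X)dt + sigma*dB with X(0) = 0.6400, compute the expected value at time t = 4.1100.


E[X(t)] = mu + (X(0) - mu)*exp(-theta*t)
= -2.0100 + (0.6400 - -2.0100)*exp(-1.5300*4.1100)
= -2.0100 + 2.6500 * 0.0019
= -2.0051

-2.0051


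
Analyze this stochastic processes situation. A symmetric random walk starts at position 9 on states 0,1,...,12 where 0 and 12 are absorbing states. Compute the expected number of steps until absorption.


For symmetric RW on 0,...,N with absorbing barriers, E(i) = i*(N-i)
E(9) = 9 * 3 = 27

27


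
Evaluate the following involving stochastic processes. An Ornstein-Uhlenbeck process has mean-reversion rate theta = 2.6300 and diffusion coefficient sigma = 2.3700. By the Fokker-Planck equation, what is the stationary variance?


Stationary variance = sigma^2 / (2*theta)
= 2.3700^2 / (2*2.6300)
= 5.6169 / 5.2600
= 1.0679

1.0679


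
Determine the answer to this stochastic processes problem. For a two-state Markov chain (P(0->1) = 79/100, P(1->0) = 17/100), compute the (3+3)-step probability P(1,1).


P^6 = P^3 * P^3
Computing via matrix multiplication of the transition matrix.
Entry (1,1) of P^6 = 0.8229

0.8229


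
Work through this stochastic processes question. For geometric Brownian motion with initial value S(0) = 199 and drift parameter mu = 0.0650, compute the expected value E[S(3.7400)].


E[S(t)] = S(0) * exp(mu * t)
= 199 * exp(0.0650 * 3.7400)
= 199 * 1.2752
= 253.7640

253.7640


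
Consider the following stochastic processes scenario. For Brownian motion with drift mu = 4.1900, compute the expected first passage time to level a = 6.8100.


Expected first passage time = a/mu
= 6.8100/4.1900
= 1.6253

1.6253


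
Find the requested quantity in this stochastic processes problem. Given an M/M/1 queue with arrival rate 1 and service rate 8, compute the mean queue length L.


rho = 1/8 = 0.1250
L = rho/(1-rho)
= 0.1250/0.8750
= 0.1429

0.1429


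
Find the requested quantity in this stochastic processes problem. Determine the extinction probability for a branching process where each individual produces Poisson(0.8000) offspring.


Since mu = 0.8000 <= 1, extinction probability = 1.

1.0000


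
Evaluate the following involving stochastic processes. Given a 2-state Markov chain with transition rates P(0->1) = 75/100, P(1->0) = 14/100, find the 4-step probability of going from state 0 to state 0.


Computing P^4 by matrix multiplication.
P = [[0.2500, 0.7500], [0.1400, 0.8600]]
After raising P to the power 4:
P^4(0,0) = 0.1574

0.1574


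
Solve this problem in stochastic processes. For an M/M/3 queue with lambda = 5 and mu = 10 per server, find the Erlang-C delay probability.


a = lambda/mu = 0.5000
rho = a/c = 0.1667
Erlang-C formula applied:
C(c,a) = 0.0152

0.0152


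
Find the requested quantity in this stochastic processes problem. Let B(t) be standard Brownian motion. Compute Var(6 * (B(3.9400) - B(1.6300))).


Var(alpha*(B(t)-B(s))) = alpha^2 * (t-s)
= 6^2 * (3.9400 - 1.6300)
= 36 * 2.3100
= 83.1600

83.1600


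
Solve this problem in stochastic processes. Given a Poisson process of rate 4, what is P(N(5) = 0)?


P(N(t)=k) = (lambda*t)^k * exp(-lambda*t) / k!
lambda*t = 20
= 20^0 * exp(-20) / 0!
= 1 * 2.0612e-09 / 1
= 2.0612e-09

2.0612e-09


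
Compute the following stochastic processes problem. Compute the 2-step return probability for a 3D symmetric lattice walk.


P(return in 2 steps) = P(reverse first step) = 1/(2d)
= 1/6
= 0.1667

0.1667


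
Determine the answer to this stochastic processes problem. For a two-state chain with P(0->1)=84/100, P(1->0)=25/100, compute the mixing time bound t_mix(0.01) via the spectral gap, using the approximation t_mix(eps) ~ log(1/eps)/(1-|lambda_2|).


lambda_2 = |1 - p01 - p10| = |1 - 0.8400 - 0.2500| = 0.0900
t_mix ~ log(1/eps)/(1 - |lambda_2|)
= log(100)/(1 - 0.0900) = 4.6052/0.9100
= 5.0606

5.0606


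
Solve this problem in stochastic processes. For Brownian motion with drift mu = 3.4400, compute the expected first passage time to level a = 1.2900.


Expected first passage time = a/mu
= 1.2900/3.4400
= 0.3750

0.3750


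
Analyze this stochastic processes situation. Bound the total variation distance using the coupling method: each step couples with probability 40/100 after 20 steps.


TV distance bound <= (1-delta)^n
= (1 - 0.4000)^20
= 0.6000^20
= 3.6562e-05

3.6562e-05


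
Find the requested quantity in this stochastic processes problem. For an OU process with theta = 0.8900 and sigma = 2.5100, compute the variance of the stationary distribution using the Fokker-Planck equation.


Stationary variance = sigma^2 / (2*theta)
= 2.5100^2 / (2*0.8900)
= 6.3001 / 1.7800
= 3.5394

3.5394


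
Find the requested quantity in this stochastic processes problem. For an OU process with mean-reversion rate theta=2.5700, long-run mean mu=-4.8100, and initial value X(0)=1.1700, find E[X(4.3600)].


E[X(t)] = mu + (X(0) - mu)*exp(-theta*t)
= -4.8100 + (1.1700 - -4.8100)*exp(-2.5700*4.3600)
= -4.8100 + 5.9800 * 1.3603e-05
= -4.8099

-4.8099


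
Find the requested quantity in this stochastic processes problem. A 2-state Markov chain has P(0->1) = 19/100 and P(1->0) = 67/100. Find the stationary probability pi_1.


Stationary distribution: pi_0 = p10/(p01+p10), pi_1 = p01/(p01+p10)
p01 = 0.1900, p10 = 0.6700
pi_1 = 0.2209

0.2209


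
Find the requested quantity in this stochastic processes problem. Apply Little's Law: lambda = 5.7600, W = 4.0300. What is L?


Little's Law: L = lambda * W
= 5.7600 * 4.0300
= 23.2128

23.2128


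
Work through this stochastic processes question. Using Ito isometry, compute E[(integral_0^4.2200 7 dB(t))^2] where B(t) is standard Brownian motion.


By Ito isometry: E[(int f dB)^2] = int f^2 dt
= 7^2 * 4.2200
= 49 * 4.2200 = 206.7800

206.7800


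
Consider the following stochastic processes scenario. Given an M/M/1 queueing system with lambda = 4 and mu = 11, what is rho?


rho = lambda/mu
= 4/11
= 0.3636

0.3636


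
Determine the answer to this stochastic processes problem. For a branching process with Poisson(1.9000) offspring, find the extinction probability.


Since mu = 1.9000 > 1, extinction prob q < 1.
Solve s = exp(mu*(s-1)) iteratively.
q = 0.2328

0.2328


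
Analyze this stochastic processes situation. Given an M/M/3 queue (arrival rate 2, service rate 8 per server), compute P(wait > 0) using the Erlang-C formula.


a = lambda/mu = 0.2500
rho = a/c = 0.0833
Erlang-C formula applied:
C(c,a) = 0.0022

0.0022


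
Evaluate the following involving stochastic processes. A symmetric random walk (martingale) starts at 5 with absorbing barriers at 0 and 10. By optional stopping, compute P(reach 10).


By optional stopping theorem: E(M at tau) = M(0) = 5
P(hit 10)*10 + P(hit 0)*0 = 5
P(hit 10) = (5 - 0)/(10 - 0) = 1/2 = 0.5000

0.5000


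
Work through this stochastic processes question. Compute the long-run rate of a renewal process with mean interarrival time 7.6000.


Long-run renewal rate = 1/E(X)
= 1/7.6000
= 0.1316

0.1316


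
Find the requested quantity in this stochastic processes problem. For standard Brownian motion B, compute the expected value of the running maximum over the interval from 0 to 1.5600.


E(max B(s)) = sqrt(2t/pi)
= sqrt(2*1.5600/pi)
= sqrt(0.9931)
= 0.9966

0.9966


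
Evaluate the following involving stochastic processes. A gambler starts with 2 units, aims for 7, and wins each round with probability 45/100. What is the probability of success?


Gambler's ruin formula:
r = q/p = 0.5500/0.4500 = 1.2222
P(win) = (1 - r^i)/(1 - r^N)
= (1 - 1.2222^2)/(1 - 1.2222^7)
= 0.1606

0.1606


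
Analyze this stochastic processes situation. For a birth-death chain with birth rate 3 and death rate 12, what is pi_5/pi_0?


For birth-death process, pi_n/pi_0 = (lambda/mu)^n
= (3/12)^5
= 9.7656e-04

9.7656e-04


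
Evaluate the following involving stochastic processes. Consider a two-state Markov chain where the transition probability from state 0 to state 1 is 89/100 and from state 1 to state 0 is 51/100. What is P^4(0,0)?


Computing P^4 by matrix multiplication.
P = [[0.1100, 0.8900], [0.5100, 0.4900]]
After raising P to the power 4:
P^4(0,0) = 0.3806

0.3806


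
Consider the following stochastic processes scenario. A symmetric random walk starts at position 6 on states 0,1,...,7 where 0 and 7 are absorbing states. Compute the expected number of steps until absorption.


For symmetric RW on 0,...,N with absorbing barriers, E(i) = i*(N-i)
E(6) = 6 * 1 = 6

6


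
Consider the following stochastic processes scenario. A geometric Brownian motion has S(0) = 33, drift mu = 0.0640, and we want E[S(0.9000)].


E[S(t)] = S(0) * exp(mu * t)
= 33 * exp(0.0640 * 0.9000)
= 33 * 1.0593
= 34.9566

34.9566


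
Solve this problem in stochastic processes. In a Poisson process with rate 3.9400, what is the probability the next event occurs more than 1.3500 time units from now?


P(X > t) = exp(-lambda * t)
= exp(-3.9400 * 1.3500)
= exp(-5.3190) = 0.0049

0.0049


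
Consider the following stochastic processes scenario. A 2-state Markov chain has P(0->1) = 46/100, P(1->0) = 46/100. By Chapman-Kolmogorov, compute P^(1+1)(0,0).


P^2 = P^1 * P^1
Computing via matrix multiplication of the transition matrix.
Entry (0,0) of P^2 = 0.5032

0.5032


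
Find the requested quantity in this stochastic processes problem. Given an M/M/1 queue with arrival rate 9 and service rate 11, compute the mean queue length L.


rho = 9/11 = 0.8182
L = rho/(1-rho)
= 0.8182/0.1818
= 4.5000

4.5000


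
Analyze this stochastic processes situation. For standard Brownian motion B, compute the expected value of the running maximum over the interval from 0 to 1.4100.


E(max B(s)) = sqrt(2t/pi)
= sqrt(2*1.4100/pi)
= sqrt(0.8976)
= 0.9474

0.9474


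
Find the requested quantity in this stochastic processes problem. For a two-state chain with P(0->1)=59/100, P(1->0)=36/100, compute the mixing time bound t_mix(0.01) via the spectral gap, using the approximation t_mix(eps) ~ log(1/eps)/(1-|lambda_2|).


lambda_2 = |1 - p01 - p10| = |1 - 0.5900 - 0.3600| = 0.0500
t_mix ~ log(1/eps)/(1 - |lambda_2|)
= log(100)/(1 - 0.0500) = 4.6052/0.9500
= 4.8475

4.8475


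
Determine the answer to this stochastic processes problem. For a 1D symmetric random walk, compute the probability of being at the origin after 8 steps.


P(S(8) = 0) = C(8,4) / 4^4
= 70 / 256
= 0.2734

0.2734


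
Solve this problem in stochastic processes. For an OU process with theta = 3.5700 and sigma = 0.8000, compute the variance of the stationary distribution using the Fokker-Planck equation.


Stationary variance = sigma^2 / (2*theta)
= 0.8000^2 / (2*3.5700)
= 0.6400 / 7.1400
= 0.0896

0.0896


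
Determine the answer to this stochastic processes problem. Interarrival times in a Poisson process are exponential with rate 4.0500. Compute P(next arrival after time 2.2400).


P(X > t) = exp(-lambda * t)
= exp(-4.0500 * 2.2400)
= exp(-9.0720) = 1.1484e-04

1.1484e-04


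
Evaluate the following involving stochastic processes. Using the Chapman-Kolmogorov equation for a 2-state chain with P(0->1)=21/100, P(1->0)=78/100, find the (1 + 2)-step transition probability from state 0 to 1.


P^3 = P^1 * P^2
Computing via matrix multiplication of the transition matrix.
Entry (0,1) of P^3 = 0.2121

0.2121


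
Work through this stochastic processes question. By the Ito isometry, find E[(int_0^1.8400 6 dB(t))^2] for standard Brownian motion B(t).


By Ito isometry: E[(int f dB)^2] = int f^2 dt
= 6^2 * 1.8400
= 36 * 1.8400 = 66.2400

66.2400


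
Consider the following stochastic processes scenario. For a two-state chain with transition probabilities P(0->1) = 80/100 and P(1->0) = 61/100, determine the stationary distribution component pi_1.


Stationary distribution: pi_0 = p10/(p01+p10), pi_1 = p01/(p01+p10)
p01 = 0.8000, p10 = 0.6100
pi_1 = 0.5674

0.5674


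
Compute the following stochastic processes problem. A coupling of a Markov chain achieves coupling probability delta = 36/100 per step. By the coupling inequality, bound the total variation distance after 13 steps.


TV distance bound <= (1-delta)^n
= (1 - 0.3600)^13
= 0.6400^13
= 0.0030

0.0030


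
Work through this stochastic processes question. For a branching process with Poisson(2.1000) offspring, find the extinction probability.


Since mu = 2.1000 > 1, extinction prob q < 1.
Solve s = exp(mu*(s-1)) iteratively.
q = 0.1779

0.1779


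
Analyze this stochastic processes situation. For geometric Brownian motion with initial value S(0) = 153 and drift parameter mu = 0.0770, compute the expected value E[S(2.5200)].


E[S(t)] = S(0) * exp(mu * t)
= 153 * exp(0.0770 * 2.5200)
= 153 * 1.2141
= 185.7642

185.7642


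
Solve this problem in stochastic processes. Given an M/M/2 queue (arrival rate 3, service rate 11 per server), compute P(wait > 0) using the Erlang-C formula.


a = lambda/mu = 0.2727
rho = a/c = 0.1364
Erlang-C formula applied:
C(c,a) = 0.0327

0.0327


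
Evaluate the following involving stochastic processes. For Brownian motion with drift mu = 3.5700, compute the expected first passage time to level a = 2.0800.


Expected first passage time = a/mu
= 2.0800/3.5700
= 0.5826

0.5826


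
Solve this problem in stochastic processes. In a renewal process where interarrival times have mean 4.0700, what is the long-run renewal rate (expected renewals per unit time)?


Long-run renewal rate = 1/E(X)
= 1/4.0700
= 0.2457

0.2457


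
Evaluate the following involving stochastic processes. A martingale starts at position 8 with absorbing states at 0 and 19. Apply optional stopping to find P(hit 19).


By optional stopping theorem: E(M at tau) = M(0) = 8
P(hit 19)*19 + P(hit 0)*0 = 8
P(hit 19) = (8 - 0)/(19 - 0) = 8/19 = 0.4211

0.4211


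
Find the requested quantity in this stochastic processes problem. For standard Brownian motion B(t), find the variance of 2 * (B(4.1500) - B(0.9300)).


Var(alpha*(B(t)-B(s))) = alpha^2 * (t-s)
= 2^2 * (4.1500 - 0.9300)
= 4 * 3.2200
= 12.8800

12.8800


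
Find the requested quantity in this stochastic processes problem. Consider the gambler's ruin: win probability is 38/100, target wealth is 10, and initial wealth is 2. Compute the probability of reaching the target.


Gambler's ruin formula:
r = q/p = 0.6200/0.3800 = 1.6316
P(win) = (1 - r^i)/(1 - r^N)
= (1 - 1.6316^2)/(1 - 1.6316^10)
= 0.0125

0.0125


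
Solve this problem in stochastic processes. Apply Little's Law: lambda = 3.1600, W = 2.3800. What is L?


Little's Law: L = lambda * W
= 3.1600 * 2.3800
= 7.5208

7.5208


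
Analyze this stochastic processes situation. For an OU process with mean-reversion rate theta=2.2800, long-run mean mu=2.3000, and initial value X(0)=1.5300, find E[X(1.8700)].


E[X(t)] = mu + (X(0) - mu)*exp(-theta*t)
= 2.3000 + (1.5300 - 2.3000)*exp(-2.2800*1.8700)
= 2.3000 + -0.7700 * 0.0141
= 2.2892

2.2892


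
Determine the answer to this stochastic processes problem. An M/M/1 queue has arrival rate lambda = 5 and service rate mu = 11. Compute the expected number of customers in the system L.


rho = 5/11 = 0.4545
L = rho/(1-rho)
= 0.4545/0.5455
= 0.8333

0.8333


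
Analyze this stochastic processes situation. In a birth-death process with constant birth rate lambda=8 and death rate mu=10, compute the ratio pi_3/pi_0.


For birth-death process, pi_n/pi_0 = (lambda/mu)^n
= (8/10)^3
= 0.5120

0.5120


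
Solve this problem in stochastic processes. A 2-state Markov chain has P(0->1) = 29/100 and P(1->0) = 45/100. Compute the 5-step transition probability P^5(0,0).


Computing P^5 by matrix multiplication.
P = [[0.7100, 0.2900], [0.4500, 0.5500]]
After raising P to the power 5:
P^5(0,0) = 0.6086

0.6086


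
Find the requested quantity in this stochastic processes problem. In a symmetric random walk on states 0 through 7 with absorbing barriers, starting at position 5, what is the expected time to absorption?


For symmetric RW on 0,...,N with absorbing barriers, E(i) = i*(N-i)
E(5) = 5 * 2 = 10

10


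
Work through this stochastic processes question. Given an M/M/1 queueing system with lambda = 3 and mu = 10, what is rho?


rho = lambda/mu
= 3/10
= 0.3000

0.3000


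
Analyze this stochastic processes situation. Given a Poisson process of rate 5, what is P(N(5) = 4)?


P(N(t)=k) = (lambda*t)^k * exp(-lambda*t) / k!
lambda*t = 25
= 25^4 * exp(-25) / 4!
= 390625 * 1.3888e-11 / 24
= 2.2604e-07

2.2604e-07


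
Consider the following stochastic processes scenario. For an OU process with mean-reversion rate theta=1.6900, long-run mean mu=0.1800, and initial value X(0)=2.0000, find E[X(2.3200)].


E[X(t)] = mu + (X(0) - mu)*exp(-theta*t)
= 0.1800 + (2.0000 - 0.1800)*exp(-1.6900*2.3200)
= 0.1800 + 1.8200 * 0.0198
= 0.2161

0.2161


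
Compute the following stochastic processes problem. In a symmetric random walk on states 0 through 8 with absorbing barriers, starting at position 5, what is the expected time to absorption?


For symmetric RW on 0,...,N with absorbing barriers, E(i) = i*(N-i)
E(5) = 5 * 3 = 15

15


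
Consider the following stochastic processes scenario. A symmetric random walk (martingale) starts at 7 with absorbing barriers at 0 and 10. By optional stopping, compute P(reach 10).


By optional stopping theorem: E(M at tau) = M(0) = 7
P(hit 10)*10 + P(hit 0)*0 = 7
P(hit 10) = (7 - 0)/(10 - 0) = 7/10 = 0.7000

0.7000


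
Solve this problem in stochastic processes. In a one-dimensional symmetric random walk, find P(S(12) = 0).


P(S(12) = 0) = C(12,6) / 4^6
= 924 / 4096
= 0.2256

0.2256


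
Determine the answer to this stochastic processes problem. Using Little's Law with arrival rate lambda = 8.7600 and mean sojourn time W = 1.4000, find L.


Little's Law: L = lambda * W
= 8.7600 * 1.4000
= 12.2640

12.2640


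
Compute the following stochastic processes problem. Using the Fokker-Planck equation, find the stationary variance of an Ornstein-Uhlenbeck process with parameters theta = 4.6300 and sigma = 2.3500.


Stationary variance = sigma^2 / (2*theta)
= 2.3500^2 / (2*4.6300)
= 5.5225 / 9.2600
= 0.5964

0.5964


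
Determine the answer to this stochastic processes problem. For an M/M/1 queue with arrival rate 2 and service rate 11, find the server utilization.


rho = lambda/mu
= 2/11
= 0.1818

0.1818


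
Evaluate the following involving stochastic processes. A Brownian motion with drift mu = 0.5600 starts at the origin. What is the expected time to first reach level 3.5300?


Expected first passage time = a/mu
= 3.5300/0.5600
= 6.3036

6.3036


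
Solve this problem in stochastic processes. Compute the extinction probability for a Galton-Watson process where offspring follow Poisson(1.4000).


Since mu = 1.4000 > 1, extinction prob q < 1.
Solve s = exp(mu*(s-1)) iteratively.
q = 0.4890

0.4890


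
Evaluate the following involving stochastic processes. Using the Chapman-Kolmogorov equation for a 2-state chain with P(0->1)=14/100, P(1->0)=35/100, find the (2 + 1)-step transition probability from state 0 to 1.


P^3 = P^2 * P^1
Computing via matrix multiplication of the transition matrix.
Entry (0,1) of P^3 = 0.2478

0.2478


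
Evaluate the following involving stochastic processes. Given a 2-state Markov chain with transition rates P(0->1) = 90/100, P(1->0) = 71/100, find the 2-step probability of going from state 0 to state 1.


Computing P^2 by matrix multiplication.
P = [[0.1000, 0.9000], [0.7100, 0.2900]]
After raising P to the power 2:
P^2(0,1) = 0.3510

0.3510


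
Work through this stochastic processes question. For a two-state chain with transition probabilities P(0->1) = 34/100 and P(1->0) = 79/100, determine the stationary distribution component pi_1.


Stationary distribution: pi_0 = p10/(p01+p10), pi_1 = p01/(p01+p10)
p01 = 0.3400, p10 = 0.7900
pi_1 = 0.3009

0.3009


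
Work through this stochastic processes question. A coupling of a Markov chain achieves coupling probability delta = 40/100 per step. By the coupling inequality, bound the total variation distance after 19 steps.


TV distance bound <= (1-delta)^n
= (1 - 0.4000)^19
= 0.6000^19
= 6.0936e-05

6.0936e-05


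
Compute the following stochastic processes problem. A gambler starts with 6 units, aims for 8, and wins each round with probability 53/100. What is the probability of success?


Gambler's ruin formula:
r = q/p = 0.4700/0.5300 = 0.8868
P(win) = (1 - r^i)/(1 - r^N)
= (1 - 0.8868^6)/(1 - 0.8868^8)
= 0.8318

0.8318


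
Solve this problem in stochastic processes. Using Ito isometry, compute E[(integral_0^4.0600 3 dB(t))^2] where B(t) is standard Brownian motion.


By Ito isometry: E[(int f dB)^2] = int f^2 dt
= 3^2 * 4.0600
= 9 * 4.0600 = 36.5400

36.5400


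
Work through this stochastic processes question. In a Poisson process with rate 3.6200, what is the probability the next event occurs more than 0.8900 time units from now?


P(X > t) = exp(-lambda * t)
= exp(-3.6200 * 0.8900)
= exp(-3.2218) = 0.0399

0.0399


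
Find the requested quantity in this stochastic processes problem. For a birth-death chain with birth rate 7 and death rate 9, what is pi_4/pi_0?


For birth-death process, pi_n/pi_0 = (lambda/mu)^n
= (7/9)^4
= 0.3660

0.3660


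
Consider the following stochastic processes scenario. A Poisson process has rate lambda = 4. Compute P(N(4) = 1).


P(N(t)=k) = (lambda*t)^k * exp(-lambda*t) / k!
lambda*t = 16
= 16^1 * exp(-16) / 1!
= 16 * 1.1254e-07 / 1
= 1.8006e-06

1.8006e-06


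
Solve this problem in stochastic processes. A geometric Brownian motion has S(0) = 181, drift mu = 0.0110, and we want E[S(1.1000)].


E[S(t)] = S(0) * exp(mu * t)
= 181 * exp(0.0110 * 1.1000)
= 181 * 1.0122
= 183.2034

183.2034


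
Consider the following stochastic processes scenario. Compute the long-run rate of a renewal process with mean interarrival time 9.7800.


Long-run renewal rate = 1/E(X)
= 1/9.7800
= 0.1022

0.1022


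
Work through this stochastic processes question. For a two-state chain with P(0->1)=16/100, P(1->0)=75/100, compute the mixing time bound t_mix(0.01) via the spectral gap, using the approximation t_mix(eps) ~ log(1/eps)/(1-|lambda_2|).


lambda_2 = |1 - p01 - p10| = |1 - 0.1600 - 0.7500| = 0.0900
t_mix ~ log(1/eps)/(1 - |lambda_2|)
= log(100)/(1 - 0.0900) = 4.6052/0.9100
= 5.0606

5.0606


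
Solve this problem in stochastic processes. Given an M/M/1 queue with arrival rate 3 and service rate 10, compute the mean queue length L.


rho = 3/10 = 0.3000
L = rho/(1-rho)
= 0.3000/0.7000
= 0.4286

0.4286


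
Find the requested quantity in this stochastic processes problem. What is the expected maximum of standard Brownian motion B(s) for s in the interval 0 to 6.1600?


E(max B(s)) = sqrt(2t/pi)
= sqrt(2*6.1600/pi)
= sqrt(3.9216)
= 1.9803

1.9803


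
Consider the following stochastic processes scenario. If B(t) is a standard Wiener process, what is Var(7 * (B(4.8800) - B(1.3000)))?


Var(alpha*(B(t)-B(s))) = alpha^2 * (t-s)
= 7^2 * (4.8800 - 1.3000)
= 49 * 3.5800
= 175.4200

175.4200


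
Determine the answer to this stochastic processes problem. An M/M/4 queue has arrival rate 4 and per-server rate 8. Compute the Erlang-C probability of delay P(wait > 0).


a = lambda/mu = 0.5000
rho = a/c = 0.1250
Erlang-C formula applied:
C(c,a) = 0.0018

0.0018


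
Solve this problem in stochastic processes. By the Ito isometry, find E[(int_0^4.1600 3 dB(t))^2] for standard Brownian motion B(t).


By Ito isometry: E[(int f dB)^2] = int f^2 dt
= 3^2 * 4.1600
= 9 * 4.1600 = 37.4400

37.4400


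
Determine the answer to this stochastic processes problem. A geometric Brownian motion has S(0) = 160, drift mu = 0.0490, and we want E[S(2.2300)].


E[S(t)] = S(0) * exp(mu * t)
= 160 * exp(0.0490 * 2.2300)
= 160 * 1.1155
= 178.4742

178.4742


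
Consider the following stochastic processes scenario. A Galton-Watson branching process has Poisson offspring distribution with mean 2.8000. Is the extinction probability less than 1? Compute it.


Since mu = 2.8000 > 1, extinction prob q < 1.
Solve s = exp(mu*(s-1)) iteratively.
q = 0.0750

0.0750


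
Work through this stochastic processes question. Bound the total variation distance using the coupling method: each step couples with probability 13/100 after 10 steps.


TV distance bound <= (1-delta)^n
= (1 - 0.1300)^10
= 0.8700^10
= 0.2484

0.2484


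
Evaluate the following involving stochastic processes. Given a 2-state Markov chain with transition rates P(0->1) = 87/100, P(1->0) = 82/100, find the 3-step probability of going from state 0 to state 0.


Computing P^3 by matrix multiplication.
P = [[0.1300, 0.8700], [0.8200, 0.1800]]
After raising P to the power 3:
P^3(0,0) = 0.3161

0.3161


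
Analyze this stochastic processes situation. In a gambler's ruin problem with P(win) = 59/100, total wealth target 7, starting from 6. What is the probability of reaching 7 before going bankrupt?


Gambler's ruin formula:
r = q/p = 0.4100/0.5900 = 0.6949
P(win) = (1 - r^i)/(1 - r^N)
= (1 - 0.6949^6)/(1 - 0.6949^7)
= 0.9627

0.9627


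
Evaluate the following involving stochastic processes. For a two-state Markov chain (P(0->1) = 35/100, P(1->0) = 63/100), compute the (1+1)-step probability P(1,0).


P^2 = P^1 * P^1
Computing via matrix multiplication of the transition matrix.
Entry (1,0) of P^2 = 0.6426

0.6426


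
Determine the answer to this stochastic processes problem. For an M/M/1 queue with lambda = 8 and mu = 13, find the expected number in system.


rho = 8/13 = 0.6154
L = rho/(1-rho)
= 0.6154/0.3846
= 1.6000

1.6000


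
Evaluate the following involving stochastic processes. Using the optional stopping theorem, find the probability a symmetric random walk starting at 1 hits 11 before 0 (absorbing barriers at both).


By optional stopping theorem: E(M at tau) = M(0) = 1
P(hit 11)*11 + P(hit 0)*0 = 1
P(hit 11) = (1 - 0)/(11 - 0) = 1/11 = 0.0909

0.0909


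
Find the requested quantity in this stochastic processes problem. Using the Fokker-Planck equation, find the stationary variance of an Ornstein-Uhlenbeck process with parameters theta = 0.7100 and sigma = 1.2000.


Stationary variance = sigma^2 / (2*theta)
= 1.2000^2 / (2*0.7100)
= 1.4400 / 1.4200
= 1.0141

1.0141


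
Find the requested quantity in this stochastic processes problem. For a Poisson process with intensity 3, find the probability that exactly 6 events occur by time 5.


P(N(t)=k) = (lambda*t)^k * exp(-lambda*t) / k!
lambda*t = 15
= 15^6 * exp(-15) / 6!
= 11390625 * 3.0590e-07 / 720
= 0.0048

0.0048


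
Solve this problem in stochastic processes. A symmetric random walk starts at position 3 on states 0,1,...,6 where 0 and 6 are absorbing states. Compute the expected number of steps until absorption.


For symmetric RW on 0,...,N with absorbing barriers, E(i) = i*(N-i)
E(3) = 3 * 3 = 9

9


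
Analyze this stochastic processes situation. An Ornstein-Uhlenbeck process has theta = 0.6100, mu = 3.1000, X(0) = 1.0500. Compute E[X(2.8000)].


E[X(t)] = mu + (X(0) - mu)*exp(-theta*t)
= 3.1000 + (1.0500 - 3.1000)*exp(-0.6100*2.8000)
= 3.1000 + -2.0500 * 0.1812
= 2.7285

2.7285
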